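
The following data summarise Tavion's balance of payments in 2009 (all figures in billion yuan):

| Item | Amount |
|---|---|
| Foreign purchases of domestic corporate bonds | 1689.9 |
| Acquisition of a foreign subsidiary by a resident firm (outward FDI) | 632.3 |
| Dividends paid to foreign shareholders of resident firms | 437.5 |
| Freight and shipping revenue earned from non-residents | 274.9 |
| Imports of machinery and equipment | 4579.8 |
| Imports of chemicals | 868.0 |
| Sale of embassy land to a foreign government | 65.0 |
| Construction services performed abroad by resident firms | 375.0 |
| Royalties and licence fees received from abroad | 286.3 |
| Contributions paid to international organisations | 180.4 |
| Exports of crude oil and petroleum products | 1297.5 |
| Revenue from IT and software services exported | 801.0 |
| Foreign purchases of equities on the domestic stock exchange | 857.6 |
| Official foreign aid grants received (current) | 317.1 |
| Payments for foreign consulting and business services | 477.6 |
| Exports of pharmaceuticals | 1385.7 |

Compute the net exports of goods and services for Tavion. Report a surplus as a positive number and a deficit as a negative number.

Goods: 1385.7 - 4579.8 - 868.0 + 1297.5 = -2764.6
Services: 801.0 + 375.0 - 477.6 + 274.9 + 286.3 = 1259.6
Trade balance = -2764.6 + 1259.6 = -1505.0
(Excluded from the trade balance — financial account: foreign purchases of domestic corporate bonds 1689.9, acquisition of a foreign subsidiary by a resident firm (outward FDI) 632.3, foreign purchases of equities on the domestic stock exchange 857.6; primary income: dividends paid to foreign shareholders of resident firms 437.5; capital account: sale of embassy land to a foreign government 65.0; secondary income: contributions paid to international organisations 180.4, official foreign aid grants received (current) 317.1.)

-1505.0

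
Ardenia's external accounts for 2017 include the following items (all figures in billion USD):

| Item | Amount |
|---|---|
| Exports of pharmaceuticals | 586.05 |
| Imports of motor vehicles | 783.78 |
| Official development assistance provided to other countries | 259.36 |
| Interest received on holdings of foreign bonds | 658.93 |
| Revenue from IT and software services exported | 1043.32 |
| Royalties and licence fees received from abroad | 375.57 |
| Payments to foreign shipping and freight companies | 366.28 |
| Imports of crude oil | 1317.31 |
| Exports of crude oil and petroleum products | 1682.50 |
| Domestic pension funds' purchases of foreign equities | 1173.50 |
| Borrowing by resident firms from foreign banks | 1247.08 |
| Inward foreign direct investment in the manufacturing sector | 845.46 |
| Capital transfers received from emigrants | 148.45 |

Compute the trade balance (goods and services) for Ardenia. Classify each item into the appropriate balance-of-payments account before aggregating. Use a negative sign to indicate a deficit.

Goods: -1317.31 - 783.78 + 1682.50 + 586.05 = 167.46
Services: 1043.32 + 375.57 - 366.28 = 1052.61
Trade balance = 167.46 + 1052.61 = 1220.07
(Excluded from the trade balance — secondary income: official development assistance provided to other countries 259.36; primary income: interest received on holdings of foreign bonds 658.93; financial account: domestic pension funds' purchases of foreign equities 1173.50, borrowing by resident firms from foreign banks 1247.08, inward foreign direct investment in the manufacturing sector 845.46; capital account: capital transfers received from emigrants 148.45.)

1220.07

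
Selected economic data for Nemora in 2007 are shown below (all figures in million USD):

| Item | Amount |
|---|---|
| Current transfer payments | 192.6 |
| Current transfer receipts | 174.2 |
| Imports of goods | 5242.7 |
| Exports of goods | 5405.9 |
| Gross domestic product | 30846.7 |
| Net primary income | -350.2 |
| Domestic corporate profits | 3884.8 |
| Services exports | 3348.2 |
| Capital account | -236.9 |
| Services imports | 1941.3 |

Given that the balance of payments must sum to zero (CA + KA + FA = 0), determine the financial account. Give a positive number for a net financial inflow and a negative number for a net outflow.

Goods balance = 5405.9 - 5242.7 = 163.2
Services balance = 3348.2 - 1941.3 = 1406.9
Trade balance (goods + services) = 163.2 + 1406.9 = 1570.1
Net primary income = -350.2
Net secondary income = 174.2 - 192.6 = -18.4
Current account = 1570.1 + (-350.2) + (-18.4) = 1201.5
Financial account = -(1201.5 + (-236.9)) = -964.6

-964.6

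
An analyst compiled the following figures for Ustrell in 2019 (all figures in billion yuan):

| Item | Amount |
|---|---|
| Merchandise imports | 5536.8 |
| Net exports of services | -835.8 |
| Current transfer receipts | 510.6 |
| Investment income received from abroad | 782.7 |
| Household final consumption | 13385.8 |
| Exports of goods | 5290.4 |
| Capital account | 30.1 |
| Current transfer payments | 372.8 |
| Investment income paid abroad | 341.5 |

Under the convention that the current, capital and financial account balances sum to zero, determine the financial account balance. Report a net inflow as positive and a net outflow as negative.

473.1

Goods balance = 5290.4 - 5536.8 = -246.4
Services balance = -835.8
Trade balance (goods + services) = -246.4 + (-835.8) = -1082.2
Net primary income = 782.7 - 341.5 = 441.2
Net secondary income = 510.6 - 372.8 = 137.8
Current account = -1082.2 + 441.2 + 137.8 = -503.2
Financial account = -(-503.2 + 30.1) = 473.1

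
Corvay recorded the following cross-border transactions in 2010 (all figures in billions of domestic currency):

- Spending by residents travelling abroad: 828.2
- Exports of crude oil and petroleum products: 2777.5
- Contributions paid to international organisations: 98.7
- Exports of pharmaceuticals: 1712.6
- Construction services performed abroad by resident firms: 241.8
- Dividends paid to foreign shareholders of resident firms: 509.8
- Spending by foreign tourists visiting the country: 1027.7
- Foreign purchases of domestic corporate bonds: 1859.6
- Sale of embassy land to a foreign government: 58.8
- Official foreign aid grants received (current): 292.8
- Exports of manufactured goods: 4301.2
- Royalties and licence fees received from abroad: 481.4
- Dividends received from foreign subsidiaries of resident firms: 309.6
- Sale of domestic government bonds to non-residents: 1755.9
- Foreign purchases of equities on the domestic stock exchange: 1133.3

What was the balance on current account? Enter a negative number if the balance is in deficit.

Goods: 4301.2 + 2777.5 + 1712.6 = 8791.3
Services: 481.4 + 241.8 - 828.2 + 1027.7 = 922.7
Primary income: -509.8 + 309.6 = -200.2
Secondary income: 292.8 - 98.7 = 194.1
Current account = 8791.3 + 922.7 + (-200.2) + 194.1 = 9707.9
(Excluded from the current account — financial account: foreign purchases of domestic corporate bonds 1859.6, sale of domestic government bonds to non-residents 1755.9, foreign purchases of equities on the domestic stock exchange 1133.3; capital account: sale of embassy land to a foreign government 58.8.)

9707.9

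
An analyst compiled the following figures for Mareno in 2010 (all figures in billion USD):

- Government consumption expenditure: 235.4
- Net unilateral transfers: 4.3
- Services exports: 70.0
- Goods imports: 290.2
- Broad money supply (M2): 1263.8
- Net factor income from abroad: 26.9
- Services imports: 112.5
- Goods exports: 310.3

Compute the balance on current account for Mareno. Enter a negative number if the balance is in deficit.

8.8

Goods balance = 310.3 - 290.2 = 20.1
Services balance = 70.0 - 112.5 = -42.5
Trade balance (goods + services) = 20.1 + (-42.5) = -22.4
Net primary income = 26.9
Net secondary income = 4.3
Current account = -22.4 + 26.9 + 4.3 = 8.8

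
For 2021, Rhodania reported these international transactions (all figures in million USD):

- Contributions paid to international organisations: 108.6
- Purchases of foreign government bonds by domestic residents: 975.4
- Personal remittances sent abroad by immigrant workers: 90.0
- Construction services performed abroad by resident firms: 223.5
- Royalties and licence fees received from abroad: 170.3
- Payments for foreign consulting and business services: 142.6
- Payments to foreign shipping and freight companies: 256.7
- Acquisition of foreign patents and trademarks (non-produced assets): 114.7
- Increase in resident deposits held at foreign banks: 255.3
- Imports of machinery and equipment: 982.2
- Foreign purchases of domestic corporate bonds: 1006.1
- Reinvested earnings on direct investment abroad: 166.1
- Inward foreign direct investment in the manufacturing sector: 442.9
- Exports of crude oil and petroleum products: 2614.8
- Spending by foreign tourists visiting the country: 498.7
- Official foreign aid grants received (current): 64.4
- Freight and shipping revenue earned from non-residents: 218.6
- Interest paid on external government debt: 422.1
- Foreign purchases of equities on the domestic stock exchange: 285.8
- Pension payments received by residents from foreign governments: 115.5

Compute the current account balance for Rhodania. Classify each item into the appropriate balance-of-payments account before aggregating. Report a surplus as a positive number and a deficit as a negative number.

Goods: -982.2 + 2614.8 = 1632.6
Services: 218.6 - 142.6 - 256.7 + 170.3 + 223.5 + 498.7 = 711.8
Primary income: -422.1 + 166.1 = -256.0
Secondary income: 115.5 - 108.6 + 64.4 - 90.0 = -18.7
Current account = 1632.6 + 711.8 + (-256.0) + (-18.7) = 2069.7
(Excluded from the current account — financial account: purchases of foreign government bonds by domestic residents 975.4, increase in resident deposits held at foreign banks 255.3, foreign purchases of domestic corporate bonds 1006.1, inward foreign direct investment in the manufacturing sector 442.9, foreign purchases of equities on the domestic stock exchange 285.8; capital account: acquisition of foreign patents and trademarks (non-produced assets) 114.7.)

2069.7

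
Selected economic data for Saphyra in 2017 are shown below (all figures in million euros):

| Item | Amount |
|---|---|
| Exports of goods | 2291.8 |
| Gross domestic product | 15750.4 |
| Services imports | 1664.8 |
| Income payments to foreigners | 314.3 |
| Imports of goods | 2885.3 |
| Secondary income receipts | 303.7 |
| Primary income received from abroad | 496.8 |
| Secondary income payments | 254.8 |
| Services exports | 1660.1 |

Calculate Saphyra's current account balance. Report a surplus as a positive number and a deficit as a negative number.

-366.8

Goods balance = 2291.8 - 2885.3 = -593.5
Services balance = 1660.1 - 1664.8 = -4.7
Trade balance (goods + services) = -593.5 + (-4.7) = -598.2
Net primary income = 496.8 - 314.3 = 182.5
Net secondary income = 303.7 - 254.8 = 48.9
Current account = -598.2 + 182.5 + 48.9 = -366.8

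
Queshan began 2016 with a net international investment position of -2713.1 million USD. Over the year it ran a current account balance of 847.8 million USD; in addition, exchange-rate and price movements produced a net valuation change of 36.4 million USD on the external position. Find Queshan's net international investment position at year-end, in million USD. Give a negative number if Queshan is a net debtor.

Change in NIIP = current account + net valuation change = 847.8 + 36.4 = 884.2
End-of-year NIIP = -2713.1 + 884.2 = -1828.9

-1828.9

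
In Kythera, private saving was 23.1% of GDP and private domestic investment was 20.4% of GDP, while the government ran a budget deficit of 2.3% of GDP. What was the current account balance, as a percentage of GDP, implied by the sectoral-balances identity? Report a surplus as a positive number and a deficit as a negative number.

By the sectoral-balances identity, CA = (S_private - I) + (T - G).
Private balance = 23.1 - 20.4 = 2.7
Government balance (T - G) = -2.3
CA = 2.7 + (-2.3) = 0.4

0.4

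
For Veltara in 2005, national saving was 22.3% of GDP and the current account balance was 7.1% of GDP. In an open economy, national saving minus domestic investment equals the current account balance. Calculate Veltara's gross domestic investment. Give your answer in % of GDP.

I = S - CA = 22.3 - 7.1 = 15.2

15.2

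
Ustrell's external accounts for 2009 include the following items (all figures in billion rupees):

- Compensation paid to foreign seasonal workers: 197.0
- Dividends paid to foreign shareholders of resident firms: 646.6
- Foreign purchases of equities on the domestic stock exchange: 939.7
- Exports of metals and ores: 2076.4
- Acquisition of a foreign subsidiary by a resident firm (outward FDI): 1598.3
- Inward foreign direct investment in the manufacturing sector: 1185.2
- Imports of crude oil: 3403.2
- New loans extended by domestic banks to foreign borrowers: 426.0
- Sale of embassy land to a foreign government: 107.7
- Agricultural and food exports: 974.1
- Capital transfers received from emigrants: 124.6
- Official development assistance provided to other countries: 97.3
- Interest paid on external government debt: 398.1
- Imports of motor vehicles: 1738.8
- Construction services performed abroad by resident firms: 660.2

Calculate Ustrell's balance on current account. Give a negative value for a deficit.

Goods: 2076.4 - 1738.8 - 3403.2 + 974.1 = -2091.5
Services: 660.2
Primary income: -646.6 - 197.0 - 398.1 = -1241.7
Secondary income: -97.3
Current account = (-2091.5) + 660.2 + (-1241.7) + (-97.3) = -2770.3
(Excluded from the current account — financial account: foreign purchases of equities on the domestic stock exchange 939.7, acquisition of a foreign subsidiary by a resident firm (outward FDI) 1598.3, inward foreign direct investment in the manufacturing sector 1185.2, new loans extended by domestic banks to foreign borrowers 426.0; capital account: sale of embassy land to a foreign government 107.7, capital transfers received from emigrants 124.6.)

-2770.3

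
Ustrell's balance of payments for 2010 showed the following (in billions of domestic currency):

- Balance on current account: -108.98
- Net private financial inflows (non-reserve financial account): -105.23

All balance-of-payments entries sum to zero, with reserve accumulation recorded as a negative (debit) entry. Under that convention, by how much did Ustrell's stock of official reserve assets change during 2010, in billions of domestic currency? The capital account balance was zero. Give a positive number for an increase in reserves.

-214.21

Official reserve transactions balance = -((-108.98) + (-105.23)) = 214.21
An accumulation of reserves is recorded as a debit (negative entry), so the change in the stock of reserves is the negative of that balance.
Change in official reserves = -(214.21) = -214.21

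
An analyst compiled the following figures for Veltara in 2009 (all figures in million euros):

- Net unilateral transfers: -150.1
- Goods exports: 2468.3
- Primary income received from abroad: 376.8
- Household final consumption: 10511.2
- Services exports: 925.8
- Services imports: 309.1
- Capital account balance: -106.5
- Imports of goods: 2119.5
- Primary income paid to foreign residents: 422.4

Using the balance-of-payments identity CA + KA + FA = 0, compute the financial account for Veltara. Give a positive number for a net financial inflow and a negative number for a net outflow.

-663.3

Goods balance = 2468.3 - 2119.5 = 348.8
Services balance = 925.8 - 309.1 = 616.7
Trade balance (goods + services) = 348.8 + 616.7 = 965.5
Net primary income = 376.8 - 422.4 = -45.6
Net secondary income = -150.1
Current account = 965.5 + (-45.6) + (-150.1) = 769.8
Financial account = -(769.8 + (-106.5)) = -663.3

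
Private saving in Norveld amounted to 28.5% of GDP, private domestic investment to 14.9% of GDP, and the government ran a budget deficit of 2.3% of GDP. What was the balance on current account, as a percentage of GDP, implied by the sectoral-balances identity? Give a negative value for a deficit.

By the sectoral-balances identity, CA = (S_private - I) + (T - G).
Private balance = 28.5 - 14.9 = 13.6
Government balance (T - G) = -2.3
CA = 13.6 + (-2.3) = 11.3

11.3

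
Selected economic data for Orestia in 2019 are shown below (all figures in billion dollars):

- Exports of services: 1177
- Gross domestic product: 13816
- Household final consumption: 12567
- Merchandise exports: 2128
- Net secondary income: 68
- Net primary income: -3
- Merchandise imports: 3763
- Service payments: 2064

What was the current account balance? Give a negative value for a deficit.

Goods balance = 2128 - 3763 = -1635
Services balance = 1177 - 2064 = -887
Trade balance (goods + services) = -1635 + (-887) = -2522
Net primary income = -3
Net secondary income = 68
Current account = -2522 + (-3) + 68 = -2457

-2457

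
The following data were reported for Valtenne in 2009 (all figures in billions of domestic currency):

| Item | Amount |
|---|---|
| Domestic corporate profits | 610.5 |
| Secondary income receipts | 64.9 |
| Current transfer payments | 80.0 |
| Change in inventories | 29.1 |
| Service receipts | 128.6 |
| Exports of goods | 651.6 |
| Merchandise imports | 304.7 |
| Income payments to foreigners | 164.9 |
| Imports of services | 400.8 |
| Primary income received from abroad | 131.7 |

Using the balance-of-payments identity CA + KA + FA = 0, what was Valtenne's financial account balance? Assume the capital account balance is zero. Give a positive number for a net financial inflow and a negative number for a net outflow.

Goods balance = 651.6 - 304.7 = 346.9
Services balance = 128.6 - 400.8 = -272.2
Trade balance (goods + services) = 346.9 + (-272.2) = 74.7
Net primary income = 131.7 - 164.9 = -33.2
Net secondary income = 64.9 - 80.0 = -15.1
Current account = 74.7 + (-33.2) + (-15.1) = 26.4
Financial account = -(26.4) = -26.4

-26.4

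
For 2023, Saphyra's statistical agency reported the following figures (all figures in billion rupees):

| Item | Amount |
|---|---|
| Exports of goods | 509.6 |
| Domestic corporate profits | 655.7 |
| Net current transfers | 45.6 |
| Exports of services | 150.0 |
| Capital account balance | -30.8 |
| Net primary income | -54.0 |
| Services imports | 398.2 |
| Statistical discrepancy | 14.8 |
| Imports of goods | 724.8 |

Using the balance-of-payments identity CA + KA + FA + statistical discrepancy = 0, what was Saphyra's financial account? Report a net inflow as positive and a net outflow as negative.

Goods balance = 509.6 - 724.8 = -215.2
Services balance = 150.0 - 398.2 = -248.2
Trade balance (goods + services) = -215.2 + (-248.2) = -463.4
Net primary income = -54.0
Net secondary income = 45.6
Current account = -463.4 + (-54.0) + 45.6 = -471.8
Financial account = -(-471.8 + (-30.8) + 14.8) = 487.8

487.8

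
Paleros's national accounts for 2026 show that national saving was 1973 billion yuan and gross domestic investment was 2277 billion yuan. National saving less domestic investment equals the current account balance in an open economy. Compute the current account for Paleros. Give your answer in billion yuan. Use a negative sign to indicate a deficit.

-304

CA = S - I = 1973 - 2277 = -304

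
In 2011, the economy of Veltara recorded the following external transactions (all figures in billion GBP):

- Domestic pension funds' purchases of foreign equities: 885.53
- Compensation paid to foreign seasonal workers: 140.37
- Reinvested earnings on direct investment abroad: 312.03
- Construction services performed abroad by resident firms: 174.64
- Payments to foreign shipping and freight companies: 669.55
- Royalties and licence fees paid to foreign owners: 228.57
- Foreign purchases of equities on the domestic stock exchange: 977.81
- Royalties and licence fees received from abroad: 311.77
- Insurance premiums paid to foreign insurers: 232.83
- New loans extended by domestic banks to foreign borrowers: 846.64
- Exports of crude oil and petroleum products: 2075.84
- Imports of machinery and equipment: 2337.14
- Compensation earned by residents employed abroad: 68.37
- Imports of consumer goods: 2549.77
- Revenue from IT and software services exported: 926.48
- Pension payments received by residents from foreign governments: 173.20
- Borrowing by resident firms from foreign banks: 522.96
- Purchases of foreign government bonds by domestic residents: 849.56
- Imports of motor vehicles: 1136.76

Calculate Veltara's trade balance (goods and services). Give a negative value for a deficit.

-3665.89

Goods: -1136.76 + 2075.84 - 2337.14 - 2549.77 = -3947.83
Services: -228.57 + 311.77 - 669.55 + 174.64 + 926.48 - 232.83 = 281.94
Trade balance = -3947.83 + 281.94 = -3665.89
(Excluded from the trade balance — financial account: domestic pension funds' purchases of foreign equities 885.53, foreign purchases of equities on the domestic stock exchange 977.81, new loans extended by domestic banks to foreign borrowers 846.64, borrowing by resident firms from foreign banks 522.96, purchases of foreign government bonds by domestic residents 849.56; primary income: compensation paid to foreign seasonal workers 140.37, reinvested earnings on direct investment abroad 312.03, compensation earned by residents employed abroad 68.37; secondary income: pension payments received by residents from foreign governments 173.20.)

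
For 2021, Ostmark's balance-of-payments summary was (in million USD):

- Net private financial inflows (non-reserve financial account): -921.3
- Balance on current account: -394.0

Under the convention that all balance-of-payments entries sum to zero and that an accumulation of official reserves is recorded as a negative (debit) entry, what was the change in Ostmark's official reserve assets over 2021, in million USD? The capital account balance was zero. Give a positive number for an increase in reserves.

-1315.3

Official reserve transactions balance = -((-394.0) + (-921.3)) = 1315.3
An accumulation of reserves is recorded as a debit (negative entry), so the change in the stock of reserves is the negative of that balance.
Change in official reserves = -(1315.3) = -1315.3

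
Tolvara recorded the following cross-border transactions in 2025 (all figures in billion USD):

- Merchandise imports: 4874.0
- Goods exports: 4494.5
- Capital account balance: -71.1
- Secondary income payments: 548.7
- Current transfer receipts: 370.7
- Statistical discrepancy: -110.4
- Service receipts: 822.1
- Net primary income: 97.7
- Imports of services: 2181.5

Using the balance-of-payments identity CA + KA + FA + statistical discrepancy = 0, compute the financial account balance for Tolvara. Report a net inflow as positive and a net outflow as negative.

2000.7

Goods balance = 4494.5 - 4874.0 = -379.5
Services balance = 822.1 - 2181.5 = -1359.4
Trade balance (goods + services) = -379.5 + (-1359.4) = -1738.9
Net primary income = 97.7
Net secondary income = 370.7 - 548.7 = -178.0
Current account = -1738.9 + 97.7 + (-178.0) = -1819.2
Financial account = -(-1819.2 + (-71.1) + (-110.4)) = 2000.7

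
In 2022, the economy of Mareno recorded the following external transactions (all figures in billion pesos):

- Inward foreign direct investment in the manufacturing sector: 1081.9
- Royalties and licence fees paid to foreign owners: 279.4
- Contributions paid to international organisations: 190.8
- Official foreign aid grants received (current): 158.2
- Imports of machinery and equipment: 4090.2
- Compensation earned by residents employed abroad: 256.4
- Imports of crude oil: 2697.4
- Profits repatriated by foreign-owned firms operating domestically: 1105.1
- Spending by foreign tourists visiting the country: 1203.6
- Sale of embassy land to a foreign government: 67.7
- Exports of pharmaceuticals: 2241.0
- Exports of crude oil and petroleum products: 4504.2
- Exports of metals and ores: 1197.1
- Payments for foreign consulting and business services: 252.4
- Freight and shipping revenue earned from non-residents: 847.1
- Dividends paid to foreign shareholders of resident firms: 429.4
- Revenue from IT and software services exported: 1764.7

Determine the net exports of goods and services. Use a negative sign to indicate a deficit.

Goods: 2241.0 + 1197.1 - 2697.4 + 4504.2 - 4090.2 = 1154.7
Services: 1203.6 - 252.4 + 1764.7 + 847.1 - 279.4 = 3283.6
Trade balance = 1154.7 + 3283.6 = 4438.3
(Excluded from the trade balance — financial account: inward foreign direct investment in the manufacturing sector 1081.9; secondary income: contributions paid to international organisations 190.8, official foreign aid grants received (current) 158.2; primary income: compensation earned by residents employed abroad 256.4, profits repatriated by foreign-owned firms operating domestically 1105.1, dividends paid to foreign shareholders of resident firms 429.4; capital account: sale of embassy land to a foreign government 67.7.)

4438.3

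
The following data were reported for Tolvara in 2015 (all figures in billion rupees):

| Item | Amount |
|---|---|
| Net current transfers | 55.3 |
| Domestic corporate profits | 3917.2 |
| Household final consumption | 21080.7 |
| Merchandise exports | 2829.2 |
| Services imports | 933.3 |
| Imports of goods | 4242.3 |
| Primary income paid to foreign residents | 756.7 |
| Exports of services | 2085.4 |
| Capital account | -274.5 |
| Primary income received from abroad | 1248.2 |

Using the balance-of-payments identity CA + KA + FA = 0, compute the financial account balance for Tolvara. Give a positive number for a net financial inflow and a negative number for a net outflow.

Goods balance = 2829.2 - 4242.3 = -1413.1
Services balance = 2085.4 - 933.3 = 1152.1
Trade balance (goods + services) = -1413.1 + 1152.1 = -261.0
Net primary income = 1248.2 - 756.7 = 491.5
Net secondary income = 55.3
Current account = -261.0 + 491.5 + 55.3 = 285.8
Financial account = -(285.8 + (-274.5)) = -11.3

-11.3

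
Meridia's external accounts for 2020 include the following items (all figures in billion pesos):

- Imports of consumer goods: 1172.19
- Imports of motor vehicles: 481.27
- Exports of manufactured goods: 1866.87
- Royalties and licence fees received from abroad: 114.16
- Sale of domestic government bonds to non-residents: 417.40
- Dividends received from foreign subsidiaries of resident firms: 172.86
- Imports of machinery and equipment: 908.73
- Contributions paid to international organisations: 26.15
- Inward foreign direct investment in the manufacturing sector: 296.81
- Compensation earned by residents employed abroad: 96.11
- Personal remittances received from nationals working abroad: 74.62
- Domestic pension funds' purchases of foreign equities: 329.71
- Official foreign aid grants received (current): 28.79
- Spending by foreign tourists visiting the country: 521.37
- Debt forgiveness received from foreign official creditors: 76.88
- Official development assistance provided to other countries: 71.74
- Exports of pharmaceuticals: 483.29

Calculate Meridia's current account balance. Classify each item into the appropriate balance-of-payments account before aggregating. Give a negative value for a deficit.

Goods: 1866.87 - 908.73 - 481.27 - 1172.19 + 483.29 = -212.03
Services: 521.37 + 114.16 = 635.53
Primary income: 96.11 + 172.86 = 268.97
Secondary income: -26.15 - 71.74 + 28.79 + 74.62 = 5.52
Current account = (-212.03) + 635.53 + 268.97 + 5.52 = 697.99
(Excluded from the current account — financial account: sale of domestic government bonds to non-residents 417.40, inward foreign direct investment in the manufacturing sector 296.81, domestic pension funds' purchases of foreign equities 329.71; capital account: debt forgiveness received from foreign official creditors 76.88.)

697.99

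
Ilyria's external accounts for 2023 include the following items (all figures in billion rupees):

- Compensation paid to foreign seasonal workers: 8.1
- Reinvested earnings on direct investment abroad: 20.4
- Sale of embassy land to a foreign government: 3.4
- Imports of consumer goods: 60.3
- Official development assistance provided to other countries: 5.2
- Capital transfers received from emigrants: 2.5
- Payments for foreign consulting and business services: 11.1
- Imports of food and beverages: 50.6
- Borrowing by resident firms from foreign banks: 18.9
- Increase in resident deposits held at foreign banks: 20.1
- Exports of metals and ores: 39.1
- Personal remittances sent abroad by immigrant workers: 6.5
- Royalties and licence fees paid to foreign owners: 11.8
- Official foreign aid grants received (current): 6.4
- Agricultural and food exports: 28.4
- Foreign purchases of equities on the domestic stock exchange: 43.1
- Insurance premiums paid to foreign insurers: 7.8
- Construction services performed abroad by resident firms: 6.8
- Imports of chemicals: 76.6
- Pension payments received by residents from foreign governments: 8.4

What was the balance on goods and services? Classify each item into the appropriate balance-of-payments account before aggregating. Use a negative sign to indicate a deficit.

Goods: 28.4 - 76.6 - 50.6 + 39.1 - 60.3 = -120.0
Services: 6.8 - 11.8 - 11.1 - 7.8 = -23.9
Trade balance = -120.0 + (-23.9) = -143.9
(Excluded from the trade balance — primary income: compensation paid to foreign seasonal workers 8.1, reinvested earnings on direct investment abroad 20.4; capital account: sale of embassy land to a foreign government 3.4, capital transfers received from emigrants 2.5; secondary income: official development assistance provided to other countries 5.2, personal remittances sent abroad by immigrant workers 6.5, official foreign aid grants received (current) 6.4, pension payments received by residents from foreign governments 8.4; financial account: borrowing by resident firms from foreign banks 18.9, increase in resident deposits held at foreign banks 20.1, foreign purchases of equities on the domestic stock exchange 43.1.)

-143.9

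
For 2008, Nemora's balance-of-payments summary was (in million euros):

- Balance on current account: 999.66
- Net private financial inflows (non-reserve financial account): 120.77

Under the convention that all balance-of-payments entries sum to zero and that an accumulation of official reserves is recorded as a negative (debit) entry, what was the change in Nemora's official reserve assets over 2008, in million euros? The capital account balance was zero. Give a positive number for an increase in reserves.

1120.43

Official reserve transactions balance = -(999.66 + 120.77) = -1120.43
An accumulation of reserves is recorded as a debit (negative entry), so the change in the stock of reserves is the negative of that balance.
Change in official reserves = -(-1120.43) = 1120.43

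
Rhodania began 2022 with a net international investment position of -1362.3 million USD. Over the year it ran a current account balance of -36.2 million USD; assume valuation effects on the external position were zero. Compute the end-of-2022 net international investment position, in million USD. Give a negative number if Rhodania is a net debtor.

With no valuation effects, change in NIIP = current account = -36.2
End-of-year NIIP = -1362.3 + (-36.2) = -1398.5

-1398.5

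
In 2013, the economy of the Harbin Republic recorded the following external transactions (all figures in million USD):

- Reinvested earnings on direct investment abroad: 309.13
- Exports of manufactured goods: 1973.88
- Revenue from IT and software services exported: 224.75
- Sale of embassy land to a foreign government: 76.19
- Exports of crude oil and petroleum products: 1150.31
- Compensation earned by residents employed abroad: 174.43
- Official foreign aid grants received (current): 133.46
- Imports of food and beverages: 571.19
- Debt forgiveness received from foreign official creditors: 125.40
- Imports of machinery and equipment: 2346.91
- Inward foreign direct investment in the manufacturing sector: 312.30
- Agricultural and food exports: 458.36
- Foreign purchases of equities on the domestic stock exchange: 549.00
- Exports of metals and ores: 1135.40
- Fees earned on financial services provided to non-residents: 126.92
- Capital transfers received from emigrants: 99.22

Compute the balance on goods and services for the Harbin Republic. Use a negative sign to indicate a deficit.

2151.52

Goods: 1135.40 - 571.19 + 1973.88 - 2346.91 + 1150.31 + 458.36 = 1799.85
Services: 126.92 + 224.75 = 351.67
Trade balance = 1799.85 + 351.67 = 2151.52
(Excluded from the trade balance — primary income: reinvested earnings on direct investment abroad 309.13, compensation earned by residents employed abroad 174.43; capital account: sale of embassy land to a foreign government 76.19, debt forgiveness received from foreign official creditors 125.40, capital transfers received from emigrants 99.22; secondary income: official foreign aid grants received (current) 133.46; financial account: inward foreign direct investment in the manufacturing sector 312.30, foreign purchases of equities on the domestic stock exchange 549.00.)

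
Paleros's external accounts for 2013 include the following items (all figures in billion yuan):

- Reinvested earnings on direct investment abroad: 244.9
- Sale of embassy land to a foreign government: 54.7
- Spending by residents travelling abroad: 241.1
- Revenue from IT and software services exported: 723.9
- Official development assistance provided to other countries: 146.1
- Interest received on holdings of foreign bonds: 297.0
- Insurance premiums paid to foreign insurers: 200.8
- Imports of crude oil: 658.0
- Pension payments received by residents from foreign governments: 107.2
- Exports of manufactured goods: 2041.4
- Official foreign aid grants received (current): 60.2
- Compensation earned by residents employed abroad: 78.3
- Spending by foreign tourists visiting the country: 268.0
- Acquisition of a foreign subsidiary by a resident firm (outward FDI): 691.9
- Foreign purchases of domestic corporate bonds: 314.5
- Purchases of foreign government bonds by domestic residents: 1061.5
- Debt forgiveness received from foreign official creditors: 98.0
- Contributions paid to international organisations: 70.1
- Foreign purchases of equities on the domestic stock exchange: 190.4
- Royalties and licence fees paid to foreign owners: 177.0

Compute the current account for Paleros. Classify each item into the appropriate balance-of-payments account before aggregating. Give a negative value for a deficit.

Goods: -658.0 + 2041.4 = 1383.4
Services: 723.9 + 268.0 - 200.8 - 241.1 - 177.0 = 373.0
Primary income: 297.0 + 244.9 + 78.3 = 620.2
Secondary income: 107.2 - 70.1 + 60.2 - 146.1 = -48.8
Current account = 1383.4 + 373.0 + 620.2 + (-48.8) = 2327.8
(Excluded from the current account — capital account: sale of embassy land to a foreign government 54.7, debt forgiveness received from foreign official creditors 98.0; financial account: acquisition of a foreign subsidiary by a resident firm (outward FDI) 691.9, foreign purchases of domestic corporate bonds 314.5, purchases of foreign government bonds by domestic residents 1061.5, foreign purchases of equities on the domestic stock exchange 190.4.)

2327.8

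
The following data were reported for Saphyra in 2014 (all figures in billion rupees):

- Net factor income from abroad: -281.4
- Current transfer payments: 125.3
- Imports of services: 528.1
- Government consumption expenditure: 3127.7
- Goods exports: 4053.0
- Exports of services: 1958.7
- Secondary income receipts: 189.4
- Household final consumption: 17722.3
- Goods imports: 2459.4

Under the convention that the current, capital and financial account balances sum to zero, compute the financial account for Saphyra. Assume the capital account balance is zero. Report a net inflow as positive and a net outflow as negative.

Goods balance = 4053.0 - 2459.4 = 1593.6
Services balance = 1958.7 - 528.1 = 1430.6
Trade balance (goods + services) = 1593.6 + 1430.6 = 3024.2
Net primary income = -281.4
Net secondary income = 189.4 - 125.3 = 64.1
Current account = 3024.2 + (-281.4) + 64.1 = 2806.9
Financial account = -(2806.9) = -2806.9

-2806.9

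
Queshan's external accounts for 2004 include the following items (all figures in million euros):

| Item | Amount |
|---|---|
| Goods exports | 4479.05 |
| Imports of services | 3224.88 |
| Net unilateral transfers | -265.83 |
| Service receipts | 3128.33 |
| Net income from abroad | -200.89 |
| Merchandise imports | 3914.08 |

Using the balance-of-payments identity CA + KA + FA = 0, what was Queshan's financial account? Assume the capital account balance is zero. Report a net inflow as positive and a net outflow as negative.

-1.70

Goods balance = 4479.05 - 3914.08 = 564.97
Services balance = 3128.33 - 3224.88 = -96.55
Trade balance (goods + services) = 564.97 + (-96.55) = 468.42
Net primary income = -200.89
Net secondary income = -265.83
Current account = 468.42 + (-200.89) + (-265.83) = 1.70
Financial account = -(1.70) = -1.70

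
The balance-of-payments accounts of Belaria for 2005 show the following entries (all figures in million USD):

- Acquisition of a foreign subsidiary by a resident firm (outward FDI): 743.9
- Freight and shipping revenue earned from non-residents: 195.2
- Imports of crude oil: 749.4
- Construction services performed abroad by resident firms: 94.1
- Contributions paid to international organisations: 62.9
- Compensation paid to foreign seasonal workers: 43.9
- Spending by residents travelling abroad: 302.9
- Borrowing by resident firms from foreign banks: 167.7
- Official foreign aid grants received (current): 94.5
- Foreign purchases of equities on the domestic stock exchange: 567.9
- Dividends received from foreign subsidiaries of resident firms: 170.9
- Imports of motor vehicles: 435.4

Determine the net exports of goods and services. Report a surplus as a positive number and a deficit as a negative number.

Goods: -749.4 - 435.4 = -1184.8
Services: 94.1 - 302.9 + 195.2 = -13.6
Trade balance = -1184.8 + (-13.6) = -1198.4
(Excluded from the trade balance — financial account: acquisition of a foreign subsidiary by a resident firm (outward FDI) 743.9, borrowing by resident firms from foreign banks 167.7, foreign purchases of equities on the domestic stock exchange 567.9; secondary income: contributions paid to international organisations 62.9, official foreign aid grants received (current) 94.5; primary income: compensation paid to foreign seasonal workers 43.9, dividends received from foreign subsidiaries of resident firms 170.9.)

-1198.4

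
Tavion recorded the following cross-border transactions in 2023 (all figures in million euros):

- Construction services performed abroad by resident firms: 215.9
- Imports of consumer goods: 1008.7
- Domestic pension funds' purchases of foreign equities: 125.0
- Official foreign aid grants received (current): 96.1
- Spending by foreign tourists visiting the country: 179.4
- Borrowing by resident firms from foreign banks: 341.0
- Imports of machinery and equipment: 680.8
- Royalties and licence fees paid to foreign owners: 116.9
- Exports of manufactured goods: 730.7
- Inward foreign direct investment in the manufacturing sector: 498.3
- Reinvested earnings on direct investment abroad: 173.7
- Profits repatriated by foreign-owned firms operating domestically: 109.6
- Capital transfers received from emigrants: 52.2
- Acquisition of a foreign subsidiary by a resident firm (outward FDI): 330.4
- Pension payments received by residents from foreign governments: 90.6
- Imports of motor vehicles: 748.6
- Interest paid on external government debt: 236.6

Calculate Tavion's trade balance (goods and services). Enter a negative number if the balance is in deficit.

-1429.0

Goods: -748.6 - 680.8 + 730.7 - 1008.7 = -1707.4
Services: -116.9 + 179.4 + 215.9 = 278.4
Trade balance = -1707.4 + 278.4 = -1429.0
(Excluded from the trade balance — financial account: domestic pension funds' purchases of foreign equities 125.0, borrowing by resident firms from foreign banks 341.0, inward foreign direct investment in the manufacturing sector 498.3, acquisition of a foreign subsidiary by a resident firm (outward FDI) 330.4; secondary income: official foreign aid grants received (current) 96.1, pension payments received by residents from foreign governments 90.6; primary income: reinvested earnings on direct investment abroad 173.7, profits repatriated by foreign-owned firms operating domestically 109.6, interest paid on external government debt 236.6; capital account: capital transfers received from emigrants 52.2.)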